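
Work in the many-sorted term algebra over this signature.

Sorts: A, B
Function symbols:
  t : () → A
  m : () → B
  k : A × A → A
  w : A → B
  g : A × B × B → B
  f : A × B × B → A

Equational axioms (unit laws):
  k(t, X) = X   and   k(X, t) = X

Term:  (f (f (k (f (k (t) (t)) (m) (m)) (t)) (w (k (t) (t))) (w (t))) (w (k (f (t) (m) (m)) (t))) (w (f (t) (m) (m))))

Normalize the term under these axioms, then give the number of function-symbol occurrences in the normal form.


size = 20

1. (f (f (k (f (k (t) (t)) (m) (m)) (t)) (w (k (t) (t))) (w (t))) (w (k (f (t) (m) (m)) (t))) (w (f (t) (m) (m))))  →  (f (f (f (k (t) (t)) (m) (m)) (w (k (t) (t))) (w (t))) (w (k (f (t) (m) (m)) (t))) (w (f (t) (m) (m))))
2. (f (f (f (k (t) (t)) (m) (m)) (w (k (t) (t))) (w (t))) (w (k (f (t) (m) (m)) (t))) (w (f (t) (m) (m))))  →  (f (f (f (t) (m) (m)) (w (k (t) (t))) (w (t))) (w (k (f (t) (m) (m)) (t))) (w (f (t) (m) (m))))
3. (f (f (f (t) (m) (m)) (w (k (t) (t))) (w (t))) (w (k (f (t) (m) (m)) (t))) (w (f (t) (m) (m))))  →  (f (f (f (t) (m) (m)) (w (t)) (w (t))) (w (k (f (t) (m) (m)) (t))) (w (f (t) (m) (m))))
4. (f (f (f (t) (m) (m)) (w (t)) (w (t))) (w (k (f (t) (m) (m)) (t))) (w (f (t) (m) (m))))  →  (f (f (f (t) (m) (m)) (w (t)) (w (t))) (w (f (t) (m) (m))) (w (f (t) (m) (m))))
normal form: (f (f (f (t) (m) (m)) (w (t)) (w (t))) (w (f (t) (m) (m))) (w (f (t) (m) (m))))


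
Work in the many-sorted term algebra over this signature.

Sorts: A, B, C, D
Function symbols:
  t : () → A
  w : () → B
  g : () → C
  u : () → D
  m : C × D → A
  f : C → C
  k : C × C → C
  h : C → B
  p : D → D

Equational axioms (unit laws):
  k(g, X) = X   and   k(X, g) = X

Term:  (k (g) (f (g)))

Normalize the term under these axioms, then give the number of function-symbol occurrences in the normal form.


size = 2

1. (k (g) (f (g)))  →  (f (g))
normal form: (f (g))


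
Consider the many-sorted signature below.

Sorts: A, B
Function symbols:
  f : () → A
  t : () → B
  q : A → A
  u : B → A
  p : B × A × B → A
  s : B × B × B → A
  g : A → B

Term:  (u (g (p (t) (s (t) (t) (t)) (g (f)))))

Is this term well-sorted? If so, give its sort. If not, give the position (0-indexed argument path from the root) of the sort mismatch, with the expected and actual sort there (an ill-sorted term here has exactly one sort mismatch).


well-sorted; sort = A

      (t) : B
        (t) : B
        (t) : B
        (t) : B
      (s (t) (t) (t)) : A
        (f) : A
      (g (f)) : B
    (p (t) (s (t) (t) (t)) (g (f))) : A
  (g (p (t) (s (t) (t) (t)) (g (f)))) : B
(u (g (p (t) (s (t) (t) (t)) (g (f))))) : A


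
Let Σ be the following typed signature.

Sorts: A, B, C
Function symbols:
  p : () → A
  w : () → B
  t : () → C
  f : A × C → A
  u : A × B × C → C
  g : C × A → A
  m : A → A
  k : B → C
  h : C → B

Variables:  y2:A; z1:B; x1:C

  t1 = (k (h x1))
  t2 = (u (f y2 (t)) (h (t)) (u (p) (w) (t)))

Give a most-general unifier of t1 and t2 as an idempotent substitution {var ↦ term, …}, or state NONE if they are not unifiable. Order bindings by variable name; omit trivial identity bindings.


NONE (not unifiable)

head clash or occurs-check failure — not unifiable


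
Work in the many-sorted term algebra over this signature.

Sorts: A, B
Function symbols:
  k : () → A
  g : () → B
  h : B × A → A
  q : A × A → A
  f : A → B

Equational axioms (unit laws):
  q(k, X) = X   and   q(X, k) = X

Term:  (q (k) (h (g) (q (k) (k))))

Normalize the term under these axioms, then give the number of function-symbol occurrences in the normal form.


size = 3

1. (q (k) (h (g) (q (k) (k))))  →  (h (g) (q (k) (k)))
2. (h (g) (q (k) (k)))  →  (h (g) (k))
normal form: (h (g) (k))


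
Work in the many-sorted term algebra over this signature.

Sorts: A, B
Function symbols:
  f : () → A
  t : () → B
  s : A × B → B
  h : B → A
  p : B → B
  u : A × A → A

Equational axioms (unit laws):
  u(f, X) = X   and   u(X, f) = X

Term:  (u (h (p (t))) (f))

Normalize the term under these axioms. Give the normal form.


1. (u (h (p (t))) (f))  →  (h (p (t)))

normal form = (h (p (t)))


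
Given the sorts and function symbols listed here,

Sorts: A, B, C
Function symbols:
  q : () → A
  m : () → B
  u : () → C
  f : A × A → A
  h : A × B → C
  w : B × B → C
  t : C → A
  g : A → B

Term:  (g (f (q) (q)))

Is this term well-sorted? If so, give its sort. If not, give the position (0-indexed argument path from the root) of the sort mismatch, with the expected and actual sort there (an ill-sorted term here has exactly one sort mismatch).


    (q) : A
    (q) : A
  (f (q) (q)) : A
(g (f (q) (q))) : B

well-sorted; sort = B


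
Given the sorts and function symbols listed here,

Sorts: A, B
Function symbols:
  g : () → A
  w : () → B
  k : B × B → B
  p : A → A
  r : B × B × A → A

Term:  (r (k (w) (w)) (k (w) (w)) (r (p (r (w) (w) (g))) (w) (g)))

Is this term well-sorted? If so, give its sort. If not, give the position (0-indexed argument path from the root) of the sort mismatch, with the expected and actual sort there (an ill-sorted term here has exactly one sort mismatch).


ill-sorted at position [2, 0]: expected B, got A

    (w) : B
    (w) : B
  (k (w) (w)) : B
    (w) : B
    (w) : B
  (k (w) (w)) : B
        (w) : B
        (w) : B
        (g) : A
      (r (w) (w) (g)) : A
    (p (r (w) (w) (g))) : A
    (w) : B
    (g) : A
  (r (p (r (w) (w) (g))) (w) (g)) : ✗ arg 0 at [2, 0] has sort A, expected B


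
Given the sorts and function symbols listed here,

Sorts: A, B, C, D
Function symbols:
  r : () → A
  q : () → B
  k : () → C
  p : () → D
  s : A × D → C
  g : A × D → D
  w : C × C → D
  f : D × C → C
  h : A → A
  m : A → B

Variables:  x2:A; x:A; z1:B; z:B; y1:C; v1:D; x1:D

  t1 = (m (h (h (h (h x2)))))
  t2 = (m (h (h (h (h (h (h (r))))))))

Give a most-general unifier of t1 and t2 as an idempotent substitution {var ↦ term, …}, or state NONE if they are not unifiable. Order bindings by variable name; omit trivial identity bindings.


{x2 ↦ (h (h (r)))}


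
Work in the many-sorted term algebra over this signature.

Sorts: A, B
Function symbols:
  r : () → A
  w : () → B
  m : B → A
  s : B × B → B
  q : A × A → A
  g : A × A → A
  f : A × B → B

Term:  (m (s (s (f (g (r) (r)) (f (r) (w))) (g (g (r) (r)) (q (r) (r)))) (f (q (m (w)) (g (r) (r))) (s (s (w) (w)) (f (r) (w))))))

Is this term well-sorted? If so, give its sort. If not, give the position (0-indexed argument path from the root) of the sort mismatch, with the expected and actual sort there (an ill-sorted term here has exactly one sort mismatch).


ill-sorted at position [0, 0, 1]: expected B, got A

          (r) : A
          (r) : A
        (g (r) (r)) : A
          (r) : A
          (w) : B
        (f (r) (w)) : B
      (f (g (r) (r)) (f (r) (w))) : B
          (r) : A
          (r) : A
        (g (r) (r)) : A
          (r) : A
          (r) : A
        (q (r) (r)) : A
      (g (g (r) (r)) (q (r) (r))) : A
    (s (f (g (r) (r)) (f (r) (w))) (g (g (r) (r)) (q (r) (r)))) : ✗ arg 1 at [0, 0, 1] has sort A, expected B
          (w) : B
        (m (w)) : A
          (r) : A
          (r) : A
        (g (r) (r)) : A
      (q (m (w)) (g (r) (r))) : A
          (w) : B
          (w) : B
        (s (w) (w)) : B
          (r) : A
          (w) : B
        (f (r) (w)) : B
      (s (s (w) (w)) (f (r) (w))) : B
    (f (q (m (w)) (g (r) (r))) (s (s (w) (w)) (f (r) (w)))) : B


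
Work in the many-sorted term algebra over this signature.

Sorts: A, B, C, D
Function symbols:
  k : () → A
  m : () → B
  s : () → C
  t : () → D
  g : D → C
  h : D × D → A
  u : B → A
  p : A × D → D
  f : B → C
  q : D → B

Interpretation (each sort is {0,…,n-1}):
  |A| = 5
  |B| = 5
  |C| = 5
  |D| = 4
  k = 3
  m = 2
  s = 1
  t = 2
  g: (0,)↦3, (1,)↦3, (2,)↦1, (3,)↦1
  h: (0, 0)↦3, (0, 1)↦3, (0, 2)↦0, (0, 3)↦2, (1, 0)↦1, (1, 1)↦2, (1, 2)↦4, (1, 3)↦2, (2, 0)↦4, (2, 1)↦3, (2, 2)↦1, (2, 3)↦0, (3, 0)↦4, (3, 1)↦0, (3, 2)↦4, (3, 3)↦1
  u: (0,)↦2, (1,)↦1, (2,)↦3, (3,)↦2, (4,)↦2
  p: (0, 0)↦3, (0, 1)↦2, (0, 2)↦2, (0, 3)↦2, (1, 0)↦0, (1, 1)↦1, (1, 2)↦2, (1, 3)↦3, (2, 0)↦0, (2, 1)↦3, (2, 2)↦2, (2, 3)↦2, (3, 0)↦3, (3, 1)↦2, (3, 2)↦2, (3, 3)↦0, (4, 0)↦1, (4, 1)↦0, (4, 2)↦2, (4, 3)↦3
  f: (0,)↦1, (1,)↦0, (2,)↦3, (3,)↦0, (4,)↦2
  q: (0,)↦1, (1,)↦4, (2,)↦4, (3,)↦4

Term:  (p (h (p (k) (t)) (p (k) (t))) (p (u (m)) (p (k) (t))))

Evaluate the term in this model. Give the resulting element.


value = 2

  k = 3
  t = 2
  (p (k) (t)) = p(3, 2) = 2
  k = 3
  t = 2
  (p (k) (t)) = p(3, 2) = 2
  (h (p (k) (t)) (p (k) (t))) = h(2, 2) = 1
  m = 2
  (u (m)) = u(2,) = 3
  k = 3
  t = 2
  (p (k) (t)) = p(3, 2) = 2
  (p (u (m)) (p (k) (t))) = p(3, 2) = 2
  (p (h (p (k) (t)) (p (k) (t))) (p (u (m)) (p (k) (t)))) = p(1, 2) = 2


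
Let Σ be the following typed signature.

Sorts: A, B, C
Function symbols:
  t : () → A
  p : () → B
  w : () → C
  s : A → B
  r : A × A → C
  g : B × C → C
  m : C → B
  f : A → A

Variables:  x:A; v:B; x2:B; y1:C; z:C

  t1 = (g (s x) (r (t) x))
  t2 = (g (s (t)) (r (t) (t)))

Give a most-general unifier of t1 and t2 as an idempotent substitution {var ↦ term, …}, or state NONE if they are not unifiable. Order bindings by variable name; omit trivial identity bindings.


{x ↦ (t)}


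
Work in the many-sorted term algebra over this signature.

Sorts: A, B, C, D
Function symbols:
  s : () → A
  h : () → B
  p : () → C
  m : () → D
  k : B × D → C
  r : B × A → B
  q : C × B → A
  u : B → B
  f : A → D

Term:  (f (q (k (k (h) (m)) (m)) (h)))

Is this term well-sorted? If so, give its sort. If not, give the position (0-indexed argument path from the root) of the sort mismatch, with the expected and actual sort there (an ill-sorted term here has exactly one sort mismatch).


        (h) : B
        (m) : D
      (k (h) (m)) : C
      (m) : D
    (k (k (h) (m)) (m)) : ✗ arg 0 at [0, 0, 0] has sort C, expected B
    (h) : B

ill-sorted at position [0, 0, 0]: expected B, got C


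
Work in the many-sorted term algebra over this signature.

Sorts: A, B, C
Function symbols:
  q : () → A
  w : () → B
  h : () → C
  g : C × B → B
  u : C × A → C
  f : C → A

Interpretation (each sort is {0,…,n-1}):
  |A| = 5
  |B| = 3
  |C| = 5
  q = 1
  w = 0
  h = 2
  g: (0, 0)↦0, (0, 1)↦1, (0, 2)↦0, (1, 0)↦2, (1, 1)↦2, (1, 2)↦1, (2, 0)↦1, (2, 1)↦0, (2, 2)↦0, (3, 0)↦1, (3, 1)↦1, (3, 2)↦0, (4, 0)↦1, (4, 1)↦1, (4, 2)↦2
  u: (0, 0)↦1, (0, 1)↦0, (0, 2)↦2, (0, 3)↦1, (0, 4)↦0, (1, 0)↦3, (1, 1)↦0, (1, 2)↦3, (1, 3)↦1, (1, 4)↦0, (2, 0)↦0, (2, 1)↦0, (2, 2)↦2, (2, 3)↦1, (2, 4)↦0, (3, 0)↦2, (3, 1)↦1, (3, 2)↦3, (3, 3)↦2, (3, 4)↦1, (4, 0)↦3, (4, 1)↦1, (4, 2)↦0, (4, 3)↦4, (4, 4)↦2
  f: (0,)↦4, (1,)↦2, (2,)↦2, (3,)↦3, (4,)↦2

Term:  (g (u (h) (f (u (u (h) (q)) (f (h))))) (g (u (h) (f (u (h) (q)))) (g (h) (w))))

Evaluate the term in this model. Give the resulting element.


  h = 2
  h = 2
  q = 1
  (u (h) (q)) = u(2, 1) = 0
  h = 2
  (f (h)) = f(2,) = 2
  (u (u (h) (q)) (f (h))) = u(0, 2) = 2
  (f (u (u (h) (q)) (f (h)))) = f(2,) = 2
  (u (h) (f (u (u (h) (q)) (f (h))))) = u(2, 2) = 2
  h = 2
  h = 2
  q = 1
  (u (h) (q)) = u(2, 1) = 0
  (f (u (h) (q))) = f(0,) = 4
  (u (h) (f (u (h) (q)))) = u(2, 4) = 0
  h = 2
  w = 0
  (g (h) (w)) = g(2, 0) = 1
  (g (u (h) (f (u (h) (q)))) (g (h) (w))) = g(0, 1) = 1
  (g (u (h) (f (u (u (h) (q)) (f (h))))) (g (u (h) (f (u (h) (q)))) (g (h) (w)))) = g(2, 1) = 0

value = 0


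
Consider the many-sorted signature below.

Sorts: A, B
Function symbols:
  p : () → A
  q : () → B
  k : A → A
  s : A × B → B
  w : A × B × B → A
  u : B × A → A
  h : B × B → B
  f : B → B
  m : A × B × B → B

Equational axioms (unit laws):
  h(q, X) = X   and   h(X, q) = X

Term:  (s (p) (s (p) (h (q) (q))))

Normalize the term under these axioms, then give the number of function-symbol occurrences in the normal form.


size = 5

1. (s (p) (s (p) (h (q) (q))))  →  (s (p) (s (p) (q)))
normal form: (s (p) (s (p) (q)))


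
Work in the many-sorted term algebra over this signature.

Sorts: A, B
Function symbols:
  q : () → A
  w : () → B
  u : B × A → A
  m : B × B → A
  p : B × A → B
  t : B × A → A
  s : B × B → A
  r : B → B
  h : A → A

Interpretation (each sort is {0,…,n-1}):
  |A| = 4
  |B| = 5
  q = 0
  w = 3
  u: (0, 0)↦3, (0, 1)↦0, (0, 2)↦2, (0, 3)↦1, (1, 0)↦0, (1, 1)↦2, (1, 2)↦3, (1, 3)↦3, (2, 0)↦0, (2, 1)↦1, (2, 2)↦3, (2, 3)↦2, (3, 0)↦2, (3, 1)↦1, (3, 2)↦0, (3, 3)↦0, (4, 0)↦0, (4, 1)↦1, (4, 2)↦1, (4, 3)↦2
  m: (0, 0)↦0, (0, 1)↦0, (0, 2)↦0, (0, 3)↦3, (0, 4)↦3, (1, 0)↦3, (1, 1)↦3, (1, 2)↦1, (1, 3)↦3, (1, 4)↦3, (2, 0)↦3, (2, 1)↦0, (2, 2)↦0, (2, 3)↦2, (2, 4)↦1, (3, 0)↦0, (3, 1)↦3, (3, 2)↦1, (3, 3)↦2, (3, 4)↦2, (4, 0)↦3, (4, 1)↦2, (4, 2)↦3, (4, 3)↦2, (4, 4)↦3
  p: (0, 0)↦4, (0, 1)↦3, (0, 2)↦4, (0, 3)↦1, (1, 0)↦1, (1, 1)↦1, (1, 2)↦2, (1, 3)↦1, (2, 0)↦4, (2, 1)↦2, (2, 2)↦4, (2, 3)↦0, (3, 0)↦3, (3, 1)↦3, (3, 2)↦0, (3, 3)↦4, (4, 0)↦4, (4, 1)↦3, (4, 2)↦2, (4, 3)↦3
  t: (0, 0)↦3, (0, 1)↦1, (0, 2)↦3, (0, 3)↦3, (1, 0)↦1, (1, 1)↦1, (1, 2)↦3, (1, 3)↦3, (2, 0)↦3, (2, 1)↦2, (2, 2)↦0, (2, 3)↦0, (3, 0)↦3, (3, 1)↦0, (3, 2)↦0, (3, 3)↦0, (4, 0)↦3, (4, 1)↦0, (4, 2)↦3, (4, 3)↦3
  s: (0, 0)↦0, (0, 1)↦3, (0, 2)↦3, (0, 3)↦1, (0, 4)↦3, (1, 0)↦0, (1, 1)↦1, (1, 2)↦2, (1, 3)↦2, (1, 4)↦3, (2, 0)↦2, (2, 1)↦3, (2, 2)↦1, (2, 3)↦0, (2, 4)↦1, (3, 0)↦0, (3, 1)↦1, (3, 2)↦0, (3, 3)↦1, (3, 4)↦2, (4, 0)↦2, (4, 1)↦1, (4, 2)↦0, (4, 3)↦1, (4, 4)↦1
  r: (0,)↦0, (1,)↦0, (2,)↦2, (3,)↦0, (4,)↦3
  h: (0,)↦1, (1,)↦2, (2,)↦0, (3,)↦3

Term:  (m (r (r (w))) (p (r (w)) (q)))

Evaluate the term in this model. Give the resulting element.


  w = 3
  (r (w)) = r(3,) = 0
  (r (r (w))) = r(0,) = 0
  w = 3
  (r (w)) = r(3,) = 0
  q = 0
  (p (r (w)) (q)) = p(0, 0) = 4
  (m (r (r (w))) (p (r (w)) (q))) = m(0, 4) = 3

value = 3


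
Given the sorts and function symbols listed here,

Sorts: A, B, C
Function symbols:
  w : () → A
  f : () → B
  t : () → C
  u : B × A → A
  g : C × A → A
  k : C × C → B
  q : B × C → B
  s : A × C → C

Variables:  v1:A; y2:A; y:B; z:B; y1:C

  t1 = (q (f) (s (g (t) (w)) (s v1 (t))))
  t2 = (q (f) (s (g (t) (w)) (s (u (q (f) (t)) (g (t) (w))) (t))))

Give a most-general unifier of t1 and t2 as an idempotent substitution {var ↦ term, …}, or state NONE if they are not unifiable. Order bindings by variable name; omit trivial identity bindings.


{v1 ↦ (u (q (f) (t)) (g (t) (w)))}


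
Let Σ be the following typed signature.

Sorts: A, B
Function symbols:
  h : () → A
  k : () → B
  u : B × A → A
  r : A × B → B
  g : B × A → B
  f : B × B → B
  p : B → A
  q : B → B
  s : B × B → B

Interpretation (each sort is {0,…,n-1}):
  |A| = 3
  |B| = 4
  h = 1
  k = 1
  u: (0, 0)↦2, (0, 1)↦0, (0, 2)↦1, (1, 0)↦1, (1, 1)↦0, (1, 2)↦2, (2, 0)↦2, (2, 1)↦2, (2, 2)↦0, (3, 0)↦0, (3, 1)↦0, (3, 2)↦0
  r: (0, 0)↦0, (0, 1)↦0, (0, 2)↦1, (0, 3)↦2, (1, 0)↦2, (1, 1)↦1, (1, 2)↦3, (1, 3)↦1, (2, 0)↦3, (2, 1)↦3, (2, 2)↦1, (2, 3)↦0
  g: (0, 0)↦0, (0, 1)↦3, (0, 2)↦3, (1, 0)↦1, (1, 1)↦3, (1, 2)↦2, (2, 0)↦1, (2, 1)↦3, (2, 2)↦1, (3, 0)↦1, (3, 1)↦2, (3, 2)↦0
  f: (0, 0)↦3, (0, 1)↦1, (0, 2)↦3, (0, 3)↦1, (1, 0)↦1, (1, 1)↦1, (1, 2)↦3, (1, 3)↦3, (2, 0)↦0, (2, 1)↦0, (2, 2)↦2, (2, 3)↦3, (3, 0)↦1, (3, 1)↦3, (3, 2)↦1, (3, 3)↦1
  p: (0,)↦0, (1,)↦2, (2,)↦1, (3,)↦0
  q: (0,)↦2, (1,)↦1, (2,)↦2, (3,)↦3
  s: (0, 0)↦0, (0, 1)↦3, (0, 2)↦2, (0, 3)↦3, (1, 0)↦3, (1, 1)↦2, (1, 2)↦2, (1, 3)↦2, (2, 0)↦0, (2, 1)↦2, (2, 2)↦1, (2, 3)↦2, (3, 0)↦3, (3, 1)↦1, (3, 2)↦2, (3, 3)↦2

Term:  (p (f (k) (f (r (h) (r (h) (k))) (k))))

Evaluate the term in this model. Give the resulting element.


value = 2

  k = 1
  h = 1
  h = 1
  k = 1
  (r (h) (k)) = r(1, 1) = 1
  (r (h) (r (h) (k))) = r(1, 1) = 1
  k = 1
  (f (r (h) (r (h) (k))) (k)) = f(1, 1) = 1
  (f (k) (f (r (h) (r (h) (k))) (k))) = f(1, 1) = 1
  (p (f (k) (f (r (h) (r (h) (k))) (k)))) = p(1,) = 2


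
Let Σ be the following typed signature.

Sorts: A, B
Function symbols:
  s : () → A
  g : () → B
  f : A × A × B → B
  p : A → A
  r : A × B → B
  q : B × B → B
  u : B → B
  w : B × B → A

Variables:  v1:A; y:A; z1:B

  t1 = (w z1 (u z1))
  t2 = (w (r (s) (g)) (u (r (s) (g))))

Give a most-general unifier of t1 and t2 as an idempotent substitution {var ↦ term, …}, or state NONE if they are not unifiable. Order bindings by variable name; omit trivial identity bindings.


{z1 ↦ (r (s) (g))}


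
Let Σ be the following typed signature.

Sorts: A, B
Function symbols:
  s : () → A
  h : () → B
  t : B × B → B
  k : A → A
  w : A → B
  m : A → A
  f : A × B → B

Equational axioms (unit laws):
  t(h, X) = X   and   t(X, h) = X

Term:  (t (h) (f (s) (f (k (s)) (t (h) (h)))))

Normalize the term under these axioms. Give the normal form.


normal form = (f (s) (f (k (s)) (h)))

1. (t (h) (f (s) (f (k (s)) (t (h) (h)))))  →  (f (s) (f (k (s)) (t (h) (h))))
2. (f (s) (f (k (s)) (t (h) (h))))  →  (f (s) (f (k (s)) (h)))


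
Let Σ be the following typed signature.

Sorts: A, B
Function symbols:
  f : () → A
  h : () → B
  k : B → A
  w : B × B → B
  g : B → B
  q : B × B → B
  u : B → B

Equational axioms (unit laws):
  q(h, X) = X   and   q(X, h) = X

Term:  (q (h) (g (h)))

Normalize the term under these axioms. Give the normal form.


normal form = (g (h))

1. (q (h) (g (h)))  →  (g (h))


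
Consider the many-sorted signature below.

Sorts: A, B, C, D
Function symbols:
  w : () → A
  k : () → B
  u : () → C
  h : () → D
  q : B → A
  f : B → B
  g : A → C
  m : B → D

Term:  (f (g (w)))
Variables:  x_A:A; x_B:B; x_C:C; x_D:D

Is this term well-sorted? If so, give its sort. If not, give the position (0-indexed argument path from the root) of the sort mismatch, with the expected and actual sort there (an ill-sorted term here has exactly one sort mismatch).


ill-sorted at position [0]: expected B, got C

    (w) : A
  (g (w)) : C
(f (g (w))) : ✗ arg 0 at [0] has sort C, expected B


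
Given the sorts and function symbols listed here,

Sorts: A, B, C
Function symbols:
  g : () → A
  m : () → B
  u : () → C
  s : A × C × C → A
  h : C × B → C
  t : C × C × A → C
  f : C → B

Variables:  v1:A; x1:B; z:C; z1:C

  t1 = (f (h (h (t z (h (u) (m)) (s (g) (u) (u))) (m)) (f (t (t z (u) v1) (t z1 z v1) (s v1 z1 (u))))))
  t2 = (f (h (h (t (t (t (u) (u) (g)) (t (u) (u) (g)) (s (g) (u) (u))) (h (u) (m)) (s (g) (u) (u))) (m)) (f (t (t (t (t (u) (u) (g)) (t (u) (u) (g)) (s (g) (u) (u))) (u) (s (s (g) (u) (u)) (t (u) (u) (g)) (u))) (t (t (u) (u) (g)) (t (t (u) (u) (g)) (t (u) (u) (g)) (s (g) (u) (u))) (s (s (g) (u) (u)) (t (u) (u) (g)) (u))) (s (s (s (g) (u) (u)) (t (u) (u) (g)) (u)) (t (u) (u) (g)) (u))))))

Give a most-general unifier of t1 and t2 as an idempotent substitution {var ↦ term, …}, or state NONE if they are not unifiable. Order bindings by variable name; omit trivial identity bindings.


{v1 ↦ (s (s (g) (u) (u)) (t (u) (u) (g)) (u)), z ↦ (t (t (u) (u) (g)) (t (u) (u) (g)) (s (g) (u) (u))), z1 ↦ (t (u) (u) (g))}


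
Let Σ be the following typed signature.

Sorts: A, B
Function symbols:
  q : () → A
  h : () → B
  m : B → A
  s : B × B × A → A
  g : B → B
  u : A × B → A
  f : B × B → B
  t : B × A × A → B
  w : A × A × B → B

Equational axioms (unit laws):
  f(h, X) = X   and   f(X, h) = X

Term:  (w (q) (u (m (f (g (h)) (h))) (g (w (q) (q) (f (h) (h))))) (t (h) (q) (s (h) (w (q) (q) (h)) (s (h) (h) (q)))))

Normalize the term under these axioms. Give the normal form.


normal form = (w (q) (u (m (g (h))) (g (w (q) (q) (h)))) (t (h) (q) (s (h) (w (q) (q) (h)) (s (h) (h) (q)))))

1. (w (q) (u (m (f (g (h)) (h))) (g (w (q) (q) (f (h) (h))))) (t (h) (q) (s (h) (w (q) (q) (h)) (s (h) (h) (q)))))  →  (w (q) (u (m (g (h))) (g (w (q) (q) (f (h) (h))))) (t (h) (q) (s (h) (w (q) (q) (h)) (s (h) (h) (q)))))
2. (w (q) (u (m (g (h))) (g (w (q) (q) (f (h) (h))))) (t (h) (q) (s (h) (w (q) (q) (h)) (s (h) (h) (q)))))  →  (w (q) (u (m (g (h))) (g (w (q) (q) (h)))) (t (h) (q) (s (h) (w (q) (q) (h)) (s (h) (h) (q)))))


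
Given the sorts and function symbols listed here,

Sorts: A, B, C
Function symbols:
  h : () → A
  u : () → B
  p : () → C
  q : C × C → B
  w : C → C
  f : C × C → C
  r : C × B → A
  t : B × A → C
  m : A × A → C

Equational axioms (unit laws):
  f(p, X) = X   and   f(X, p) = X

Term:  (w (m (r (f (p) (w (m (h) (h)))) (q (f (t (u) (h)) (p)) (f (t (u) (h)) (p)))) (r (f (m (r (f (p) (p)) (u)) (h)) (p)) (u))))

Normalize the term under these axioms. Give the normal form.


1. (w (m (r (f (p) (w (m (h) (h)))) (q (f (t (u) (h)) (p)) (f (t (u) (h)) (p)))) (r (f (m (r (f (p) (p)) (u)) (h)) (p)) (u))))  →  (w (m (r (w (m (h) (h))) (q (f (t (u) (h)) (p)) (f (t (u) (h)) (p)))) (r (f (m (r (f (p) (p)) (u)) (h)) (p)) (u))))
2. (w (m (r (w (m (h) (h))) (q (f (t (u) (h)) (p)) (f (t (u) (h)) (p)))) (r (f (m (r (f (p) (p)) (u)) (h)) (p)) (u))))  →  (w (m (r (w (m (h) (h))) (q (t (u) (h)) (f (t (u) (h)) (p)))) (r (f (m (r (f (p) (p)) (u)) (h)) (p)) (u))))
3. (w (m (r (w (m (h) (h))) (q (t (u) (h)) (f (t (u) (h)) (p)))) (r (f (m (r (f (p) (p)) (u)) (h)) (p)) (u))))  →  (w (m (r (w (m (h) (h))) (q (t (u) (h)) (t (u) (h)))) (r (f (m (r (f (p) (p)) (u)) (h)) (p)) (u))))
4. (w (m (r (w (m (h) (h))) (q (t (u) (h)) (t (u) (h)))) (r (f (m (r (f (p) (p)) (u)) (h)) (p)) (u))))  →  (w (m (r (w (m (h) (h))) (q (t (u) (h)) (t (u) (h)))) (r (m (r (f (p) (p)) (u)) (h)) (u))))
5. (w (m (r (w (m (h) (h))) (q (t (u) (h)) (t (u) (h)))) (r (m (r (f (p) (p)) (u)) (h)) (u))))  →  (w (m (r (w (m (h) (h))) (q (t (u) (h)) (t (u) (h)))) (r (m (r (p) (u)) (h)) (u))))

normal form = (w (m (r (w (m (h) (h))) (q (t (u) (h)) (t (u) (h)))) (r (m (r (p) (u)) (h)) (u))))


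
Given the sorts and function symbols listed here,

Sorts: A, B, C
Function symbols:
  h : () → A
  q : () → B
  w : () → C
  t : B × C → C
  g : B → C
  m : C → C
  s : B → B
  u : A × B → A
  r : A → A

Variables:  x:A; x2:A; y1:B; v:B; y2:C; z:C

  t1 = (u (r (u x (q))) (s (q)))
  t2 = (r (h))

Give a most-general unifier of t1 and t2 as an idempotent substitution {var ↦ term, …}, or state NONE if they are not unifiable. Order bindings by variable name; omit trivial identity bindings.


NONE (not unifiable)

head clash or occurs-check failure — not unifiable


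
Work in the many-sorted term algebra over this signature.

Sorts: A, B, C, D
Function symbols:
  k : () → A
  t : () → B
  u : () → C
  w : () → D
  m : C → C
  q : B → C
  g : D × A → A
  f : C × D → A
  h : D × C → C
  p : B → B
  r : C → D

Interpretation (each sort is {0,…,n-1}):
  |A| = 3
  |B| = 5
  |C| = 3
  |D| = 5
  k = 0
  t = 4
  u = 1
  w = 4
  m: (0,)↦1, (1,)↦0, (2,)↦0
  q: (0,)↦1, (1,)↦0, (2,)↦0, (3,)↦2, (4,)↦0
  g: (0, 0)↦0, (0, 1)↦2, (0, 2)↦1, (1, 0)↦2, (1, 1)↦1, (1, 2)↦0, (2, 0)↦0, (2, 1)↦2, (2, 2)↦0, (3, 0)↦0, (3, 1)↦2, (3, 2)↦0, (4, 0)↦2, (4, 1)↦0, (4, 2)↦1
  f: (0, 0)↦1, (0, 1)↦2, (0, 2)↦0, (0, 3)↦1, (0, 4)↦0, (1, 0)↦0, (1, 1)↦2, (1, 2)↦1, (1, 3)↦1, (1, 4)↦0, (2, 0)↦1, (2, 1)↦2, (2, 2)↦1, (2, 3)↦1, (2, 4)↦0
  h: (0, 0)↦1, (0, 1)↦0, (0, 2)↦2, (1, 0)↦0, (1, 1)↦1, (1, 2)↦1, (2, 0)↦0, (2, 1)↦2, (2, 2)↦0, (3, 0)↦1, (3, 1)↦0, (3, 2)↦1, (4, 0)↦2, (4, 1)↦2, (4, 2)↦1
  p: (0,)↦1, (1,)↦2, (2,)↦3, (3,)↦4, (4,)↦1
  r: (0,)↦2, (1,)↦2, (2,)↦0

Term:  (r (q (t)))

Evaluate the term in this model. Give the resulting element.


  t = 4
  (q (t)) = q(4,) = 0
  (r (q (t))) = r(0,) = 2

value = 2


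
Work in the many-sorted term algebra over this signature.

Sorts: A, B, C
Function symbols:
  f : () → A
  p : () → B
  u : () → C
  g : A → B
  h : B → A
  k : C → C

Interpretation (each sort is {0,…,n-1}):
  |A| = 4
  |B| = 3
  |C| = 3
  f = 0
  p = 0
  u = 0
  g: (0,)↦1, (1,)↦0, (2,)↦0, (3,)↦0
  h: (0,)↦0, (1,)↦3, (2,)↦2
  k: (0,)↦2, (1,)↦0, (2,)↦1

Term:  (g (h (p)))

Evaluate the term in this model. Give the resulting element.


value = 1

  p = 0
  (h (p)) = h(0,) = 0
  (g (h (p))) = g(0,) = 1


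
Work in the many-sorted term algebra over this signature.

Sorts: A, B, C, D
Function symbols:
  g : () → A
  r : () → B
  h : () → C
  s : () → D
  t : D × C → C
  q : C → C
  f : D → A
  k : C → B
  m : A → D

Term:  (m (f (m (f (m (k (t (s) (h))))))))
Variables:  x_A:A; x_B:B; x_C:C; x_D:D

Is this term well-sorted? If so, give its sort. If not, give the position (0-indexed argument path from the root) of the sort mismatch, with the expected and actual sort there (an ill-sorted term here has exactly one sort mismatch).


              (s) : D
              (h) : C
            (t (s) (h)) : C
          (k (t (s) (h))) : B
        (m (k (t (s) (h)))) : ✗ arg 0 at [0, 0, 0, 0, 0] has sort B, expected A

ill-sorted at position [0, 0, 0, 0, 0]: expected A, got B


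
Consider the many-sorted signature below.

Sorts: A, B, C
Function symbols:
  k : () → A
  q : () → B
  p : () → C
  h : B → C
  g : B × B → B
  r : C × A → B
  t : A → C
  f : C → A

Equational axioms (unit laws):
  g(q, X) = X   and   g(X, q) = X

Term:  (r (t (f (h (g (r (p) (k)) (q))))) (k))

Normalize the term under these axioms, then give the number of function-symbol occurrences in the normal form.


size = 8

1. (r (t (f (h (g (r (p) (k)) (q))))) (k))  →  (r (t (f (h (r (p) (k))))) (k))
normal form: (r (t (f (h (r (p) (k))))) (k))


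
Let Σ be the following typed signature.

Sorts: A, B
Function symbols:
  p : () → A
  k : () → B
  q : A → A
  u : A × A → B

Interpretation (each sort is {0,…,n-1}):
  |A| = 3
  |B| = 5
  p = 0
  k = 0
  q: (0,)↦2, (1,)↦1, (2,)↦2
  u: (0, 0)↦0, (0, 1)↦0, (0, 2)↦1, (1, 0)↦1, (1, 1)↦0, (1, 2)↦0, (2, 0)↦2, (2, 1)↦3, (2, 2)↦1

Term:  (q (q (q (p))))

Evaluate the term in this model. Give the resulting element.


  p = 0
  (q (p)) = q(0,) = 2
  (q (q (p))) = q(2,) = 2
  (q (q (q (p)))) = q(2,) = 2

value = 2


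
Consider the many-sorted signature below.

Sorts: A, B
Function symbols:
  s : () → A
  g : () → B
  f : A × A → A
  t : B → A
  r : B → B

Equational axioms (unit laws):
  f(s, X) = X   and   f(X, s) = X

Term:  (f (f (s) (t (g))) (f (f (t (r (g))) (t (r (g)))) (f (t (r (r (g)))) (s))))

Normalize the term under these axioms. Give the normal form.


normal form = (f (t (g)) (f (f (t (r (g))) (t (r (g)))) (t (r (r (g))))))

1. (f (f (s) (t (g))) (f (f (t (r (g))) (t (r (g)))) (f (t (r (r (g)))) (s))))  →  (f (t (g)) (f (f (t (r (g))) (t (r (g)))) (f (t (r (r (g)))) (s))))
2. (f (t (g)) (f (f (t (r (g))) (t (r (g)))) (f (t (r (r (g)))) (s))))  →  (f (t (g)) (f (f (t (r (g))) (t (r (g)))) (t (r (r (g))))))


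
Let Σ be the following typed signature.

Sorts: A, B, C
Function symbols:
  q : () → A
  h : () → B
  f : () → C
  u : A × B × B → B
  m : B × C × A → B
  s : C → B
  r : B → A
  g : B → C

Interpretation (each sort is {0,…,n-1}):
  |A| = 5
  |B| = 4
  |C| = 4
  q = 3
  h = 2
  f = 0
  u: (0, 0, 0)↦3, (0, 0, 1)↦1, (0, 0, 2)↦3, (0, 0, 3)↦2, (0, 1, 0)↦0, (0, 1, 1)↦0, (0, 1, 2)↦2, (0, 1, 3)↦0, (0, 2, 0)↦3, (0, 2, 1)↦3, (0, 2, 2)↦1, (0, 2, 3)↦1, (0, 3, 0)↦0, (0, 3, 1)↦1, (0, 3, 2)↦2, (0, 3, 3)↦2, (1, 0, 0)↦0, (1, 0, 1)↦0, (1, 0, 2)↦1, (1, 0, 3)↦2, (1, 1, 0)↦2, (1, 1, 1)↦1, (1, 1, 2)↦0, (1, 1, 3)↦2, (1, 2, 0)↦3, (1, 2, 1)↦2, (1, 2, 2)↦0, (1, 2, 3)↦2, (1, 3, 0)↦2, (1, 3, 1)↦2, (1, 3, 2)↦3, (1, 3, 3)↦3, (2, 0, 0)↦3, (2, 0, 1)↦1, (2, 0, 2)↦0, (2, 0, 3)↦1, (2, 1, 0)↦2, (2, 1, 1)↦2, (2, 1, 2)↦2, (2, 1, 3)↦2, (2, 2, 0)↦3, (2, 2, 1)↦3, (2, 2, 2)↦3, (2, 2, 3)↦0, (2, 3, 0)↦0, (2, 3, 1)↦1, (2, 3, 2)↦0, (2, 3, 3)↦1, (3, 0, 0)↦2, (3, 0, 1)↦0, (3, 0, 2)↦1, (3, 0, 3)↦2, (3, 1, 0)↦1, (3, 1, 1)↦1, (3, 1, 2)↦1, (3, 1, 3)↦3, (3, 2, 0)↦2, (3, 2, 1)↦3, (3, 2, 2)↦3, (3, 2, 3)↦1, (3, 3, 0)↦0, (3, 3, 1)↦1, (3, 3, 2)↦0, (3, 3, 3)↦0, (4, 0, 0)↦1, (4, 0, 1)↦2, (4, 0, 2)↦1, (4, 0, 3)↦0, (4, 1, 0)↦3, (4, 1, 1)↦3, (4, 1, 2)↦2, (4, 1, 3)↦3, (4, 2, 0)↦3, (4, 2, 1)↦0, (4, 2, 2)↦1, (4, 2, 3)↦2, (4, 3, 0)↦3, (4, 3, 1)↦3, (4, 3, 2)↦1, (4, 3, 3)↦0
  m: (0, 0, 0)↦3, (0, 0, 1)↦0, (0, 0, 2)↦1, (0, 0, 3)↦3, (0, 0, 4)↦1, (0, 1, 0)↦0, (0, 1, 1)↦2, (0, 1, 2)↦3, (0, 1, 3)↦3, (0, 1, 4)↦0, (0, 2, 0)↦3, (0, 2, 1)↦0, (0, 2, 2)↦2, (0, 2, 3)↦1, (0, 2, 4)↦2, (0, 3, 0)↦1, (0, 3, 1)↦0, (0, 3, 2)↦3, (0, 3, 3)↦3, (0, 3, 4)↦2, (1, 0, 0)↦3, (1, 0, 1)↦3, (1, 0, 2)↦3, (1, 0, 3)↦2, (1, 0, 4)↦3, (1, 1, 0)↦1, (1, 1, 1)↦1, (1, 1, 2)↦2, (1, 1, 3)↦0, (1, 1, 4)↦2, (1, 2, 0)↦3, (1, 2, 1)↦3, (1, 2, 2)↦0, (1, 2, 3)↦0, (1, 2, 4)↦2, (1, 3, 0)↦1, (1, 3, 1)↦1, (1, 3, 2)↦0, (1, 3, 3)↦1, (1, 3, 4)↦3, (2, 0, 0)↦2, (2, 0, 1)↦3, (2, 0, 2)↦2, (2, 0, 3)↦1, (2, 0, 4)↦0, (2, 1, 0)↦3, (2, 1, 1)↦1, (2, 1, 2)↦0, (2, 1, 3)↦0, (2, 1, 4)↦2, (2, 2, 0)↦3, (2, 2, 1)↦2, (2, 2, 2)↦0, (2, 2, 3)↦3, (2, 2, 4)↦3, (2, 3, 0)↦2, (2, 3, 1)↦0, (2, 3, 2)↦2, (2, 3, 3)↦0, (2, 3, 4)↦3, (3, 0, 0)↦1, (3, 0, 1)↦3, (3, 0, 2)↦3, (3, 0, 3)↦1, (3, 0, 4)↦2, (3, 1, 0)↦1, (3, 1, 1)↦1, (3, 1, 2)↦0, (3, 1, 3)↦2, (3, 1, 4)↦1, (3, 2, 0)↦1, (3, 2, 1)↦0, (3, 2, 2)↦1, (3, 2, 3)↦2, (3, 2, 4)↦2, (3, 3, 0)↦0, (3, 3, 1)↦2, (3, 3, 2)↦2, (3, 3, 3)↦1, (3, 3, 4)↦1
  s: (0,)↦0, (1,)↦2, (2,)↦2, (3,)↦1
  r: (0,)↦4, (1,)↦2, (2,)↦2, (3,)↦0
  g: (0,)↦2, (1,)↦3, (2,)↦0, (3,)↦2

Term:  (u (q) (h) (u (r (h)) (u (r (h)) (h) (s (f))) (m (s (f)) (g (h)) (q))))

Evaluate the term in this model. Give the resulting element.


  q = 3
  h = 2
  h = 2
  (r (h)) = r(2,) = 2
  h = 2
  (r (h)) = r(2,) = 2
  h = 2
  f = 0
  (s (f)) = s(0,) = 0
  (u (r (h)) (h) (s (f))) = u(2, 2, 0) = 3
  f = 0
  (s (f)) = s(0,) = 0
  h = 2
  (g (h)) = g(2,) = 0
  q = 3
  (m (s (f)) (g (h)) (q)) = m(0, 0, 3) = 3
  (u (r (h)) (u (r (h)) (h) (s (f))) (m (s (f)) (g (h)) (q))) = u(2, 3, 3) = 1
  (u (q) (h) (u (r (h)) (u (r (h)) (h) (s (f))) (m (s (f)) (g (h)) (q)))) = u(3, 2, 1) = 3

value = 3


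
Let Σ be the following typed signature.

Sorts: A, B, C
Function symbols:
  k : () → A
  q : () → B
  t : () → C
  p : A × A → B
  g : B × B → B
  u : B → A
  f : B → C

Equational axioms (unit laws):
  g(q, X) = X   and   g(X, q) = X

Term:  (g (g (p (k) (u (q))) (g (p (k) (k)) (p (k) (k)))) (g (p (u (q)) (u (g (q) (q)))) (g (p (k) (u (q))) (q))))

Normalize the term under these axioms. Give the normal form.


normal form = (g (g (p (k) (u (q))) (g (p (k) (k)) (p (k) (k)))) (g (p (u (q)) (u (q))) (p (k) (u (q)))))

1. (g (g (p (k) (u (q))) (g (p (k) (k)) (p (k) (k)))) (g (p (u (q)) (u (g (q) (q)))) (g (p (k) (u (q))) (q))))  →  (g (g (p (k) (u (q))) (g (p (k) (k)) (p (k) (k)))) (g (p (u (q)) (u (q))) (g (p (k) (u (q))) (q))))
2. (g (g (p (k) (u (q))) (g (p (k) (k)) (p (k) (k)))) (g (p (u (q)) (u (q))) (g (p (k) (u (q))) (q))))  →  (g (g (p (k) (u (q))) (g (p (k) (k)) (p (k) (k)))) (g (p (u (q)) (u (q))) (p (k) (u (q)))))


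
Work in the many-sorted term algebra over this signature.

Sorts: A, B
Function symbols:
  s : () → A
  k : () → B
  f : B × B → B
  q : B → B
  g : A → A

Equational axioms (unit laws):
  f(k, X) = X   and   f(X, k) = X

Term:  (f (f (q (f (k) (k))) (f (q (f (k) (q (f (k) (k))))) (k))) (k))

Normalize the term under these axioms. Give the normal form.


1. (f (f (q (f (k) (k))) (f (q (f (k) (q (f (k) (k))))) (k))) (k))  →  (f (q (f (k) (k))) (f (q (f (k) (q (f (k) (k))))) (k)))
2. (f (q (f (k) (k))) (f (q (f (k) (q (f (k) (k))))) (k)))  →  (f (q (k)) (f (q (f (k) (q (f (k) (k))))) (k)))
3. (f (q (k)) (f (q (f (k) (q (f (k) (k))))) (k)))  →  (f (q (k)) (q (f (k) (q (f (k) (k))))))
4. (f (q (k)) (q (f (k) (q (f (k) (k))))))  →  (f (q (k)) (q (q (f (k) (k)))))
5. (f (q (k)) (q (q (f (k) (k)))))  →  (f (q (k)) (q (q (k))))

normal form = (f (q (k)) (q (q (k))))


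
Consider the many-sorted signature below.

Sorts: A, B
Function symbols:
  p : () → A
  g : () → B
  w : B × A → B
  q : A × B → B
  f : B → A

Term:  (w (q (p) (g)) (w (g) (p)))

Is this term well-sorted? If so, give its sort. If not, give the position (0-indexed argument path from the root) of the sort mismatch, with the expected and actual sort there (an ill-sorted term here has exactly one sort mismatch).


ill-sorted at position [1]: expected A, got B

    (p) : A
    (g) : B
  (q (p) (g)) : B
    (g) : B
    (p) : A
  (w (g) (p)) : B
(w (q (p) (g)) (w (g) (p))) : ✗ arg 1 at [1] has sort B, expected A


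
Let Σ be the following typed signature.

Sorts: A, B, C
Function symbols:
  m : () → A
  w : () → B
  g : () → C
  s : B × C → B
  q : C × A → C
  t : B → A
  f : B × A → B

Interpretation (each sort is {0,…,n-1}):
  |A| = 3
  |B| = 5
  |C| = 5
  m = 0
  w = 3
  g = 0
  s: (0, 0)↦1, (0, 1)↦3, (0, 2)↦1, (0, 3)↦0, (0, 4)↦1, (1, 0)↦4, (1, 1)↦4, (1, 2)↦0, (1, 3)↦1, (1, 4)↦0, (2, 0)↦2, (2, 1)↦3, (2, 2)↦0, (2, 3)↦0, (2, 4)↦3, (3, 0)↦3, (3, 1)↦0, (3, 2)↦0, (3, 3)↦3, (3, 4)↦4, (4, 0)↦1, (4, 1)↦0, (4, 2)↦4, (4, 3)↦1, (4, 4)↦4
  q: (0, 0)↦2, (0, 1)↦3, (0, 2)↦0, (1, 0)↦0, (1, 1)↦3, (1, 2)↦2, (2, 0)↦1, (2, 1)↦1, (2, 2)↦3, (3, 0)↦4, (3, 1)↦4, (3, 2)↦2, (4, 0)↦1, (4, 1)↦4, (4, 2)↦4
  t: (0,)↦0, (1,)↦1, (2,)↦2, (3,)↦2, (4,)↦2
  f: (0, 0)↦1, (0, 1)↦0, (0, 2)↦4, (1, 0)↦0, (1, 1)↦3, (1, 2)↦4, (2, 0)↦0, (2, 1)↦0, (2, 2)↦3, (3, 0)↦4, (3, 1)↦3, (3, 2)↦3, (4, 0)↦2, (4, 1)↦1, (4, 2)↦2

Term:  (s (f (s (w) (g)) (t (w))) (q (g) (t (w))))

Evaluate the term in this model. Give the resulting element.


  w = 3
  g = 0
  (s (w) (g)) = s(3, 0) = 3
  w = 3
  (t (w)) = t(3,) = 2
  (f (s (w) (g)) (t (w))) = f(3, 2) = 3
  g = 0
  w = 3
  (t (w)) = t(3,) = 2
  (q (g) (t (w))) = q(0, 2) = 0
  (s (f (s (w) (g)) (t (w))) (q (g) (t (w)))) = s(3, 0) = 3

value = 3


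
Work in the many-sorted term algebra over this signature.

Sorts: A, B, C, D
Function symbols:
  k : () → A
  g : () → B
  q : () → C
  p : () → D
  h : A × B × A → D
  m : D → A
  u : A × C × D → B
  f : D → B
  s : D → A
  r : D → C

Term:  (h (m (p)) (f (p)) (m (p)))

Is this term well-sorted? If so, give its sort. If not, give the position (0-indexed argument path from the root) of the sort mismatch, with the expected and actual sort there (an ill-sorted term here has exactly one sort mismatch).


well-sorted; sort = D

    (p) : D
  (m (p)) : A
    (p) : D
  (f (p)) : B
    (p) : D
  (m (p)) : A
(h (m (p)) (f (p)) (m (p))) : D


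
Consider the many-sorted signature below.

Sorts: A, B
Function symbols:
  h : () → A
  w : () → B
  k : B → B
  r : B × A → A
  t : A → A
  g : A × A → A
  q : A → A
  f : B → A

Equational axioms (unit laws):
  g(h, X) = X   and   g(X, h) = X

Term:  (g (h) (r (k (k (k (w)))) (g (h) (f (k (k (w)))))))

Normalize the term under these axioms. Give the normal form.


normal form = (r (k (k (k (w)))) (f (k (k (w)))))

1. (g (h) (r (k (k (k (w)))) (g (h) (f (k (k (w)))))))  →  (r (k (k (k (w)))) (g (h) (f (k (k (w))))))
2. (r (k (k (k (w)))) (g (h) (f (k (k (w))))))  →  (r (k (k (k (w)))) (f (k (k (w)))))


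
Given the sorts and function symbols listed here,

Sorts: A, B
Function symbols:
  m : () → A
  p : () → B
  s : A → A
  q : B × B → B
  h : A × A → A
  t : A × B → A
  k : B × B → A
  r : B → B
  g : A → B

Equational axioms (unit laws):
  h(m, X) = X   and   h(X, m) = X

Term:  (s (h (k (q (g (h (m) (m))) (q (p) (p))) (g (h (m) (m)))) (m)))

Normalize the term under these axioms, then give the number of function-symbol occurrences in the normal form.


1. (s (h (k (q (g (h (m) (m))) (q (p) (p))) (g (h (m) (m)))) (m)))  →  (s (k (q (g (h (m) (m))) (q (p) (p))) (g (h (m) (m)))))
2. (s (k (q (g (h (m) (m))) (q (p) (p))) (g (h (m) (m)))))  →  (s (k (q (g (m)) (q (p) (p))) (g (h (m) (m)))))
3. (s (k (q (g (m)) (q (p) (p))) (g (h (m) (m)))))  →  (s (k (q (g (m)) (q (p) (p))) (g (m))))
normal form: (s (k (q (g (m)) (q (p) (p))) (g (m))))

size = 10


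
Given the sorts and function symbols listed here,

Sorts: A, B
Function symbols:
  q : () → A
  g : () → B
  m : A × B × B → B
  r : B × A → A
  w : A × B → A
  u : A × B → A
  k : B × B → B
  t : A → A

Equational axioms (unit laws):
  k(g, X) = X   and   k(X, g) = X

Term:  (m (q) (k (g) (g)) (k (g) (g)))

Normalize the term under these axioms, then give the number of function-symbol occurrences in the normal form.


1. (m (q) (k (g) (g)) (k (g) (g)))  →  (m (q) (g) (k (g) (g)))
2. (m (q) (g) (k (g) (g)))  →  (m (q) (g) (g))
normal form: (m (q) (g) (g))

size = 4


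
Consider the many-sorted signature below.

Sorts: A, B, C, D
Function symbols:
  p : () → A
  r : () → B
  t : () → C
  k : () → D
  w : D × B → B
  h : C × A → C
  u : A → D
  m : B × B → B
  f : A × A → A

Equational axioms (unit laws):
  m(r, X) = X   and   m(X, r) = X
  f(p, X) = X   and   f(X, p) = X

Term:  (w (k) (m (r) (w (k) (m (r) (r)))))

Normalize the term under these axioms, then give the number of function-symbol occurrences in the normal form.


1. (w (k) (m (r) (w (k) (m (r) (r)))))  →  (w (k) (w (k) (m (r) (r))))
2. (w (k) (w (k) (m (r) (r))))  →  (w (k) (w (k) (r)))
normal form: (w (k) (w (k) (r)))

size = 5


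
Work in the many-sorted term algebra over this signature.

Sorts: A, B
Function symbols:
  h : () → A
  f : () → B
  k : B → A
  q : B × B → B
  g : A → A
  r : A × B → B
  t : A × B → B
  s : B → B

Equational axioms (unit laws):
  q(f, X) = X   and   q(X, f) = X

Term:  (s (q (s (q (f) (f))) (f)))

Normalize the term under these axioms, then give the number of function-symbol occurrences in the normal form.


1. (s (q (s (q (f) (f))) (f)))  →  (s (s (q (f) (f))))
2. (s (s (q (f) (f))))  →  (s (s (f)))
normal form: (s (s (f)))

size = 3


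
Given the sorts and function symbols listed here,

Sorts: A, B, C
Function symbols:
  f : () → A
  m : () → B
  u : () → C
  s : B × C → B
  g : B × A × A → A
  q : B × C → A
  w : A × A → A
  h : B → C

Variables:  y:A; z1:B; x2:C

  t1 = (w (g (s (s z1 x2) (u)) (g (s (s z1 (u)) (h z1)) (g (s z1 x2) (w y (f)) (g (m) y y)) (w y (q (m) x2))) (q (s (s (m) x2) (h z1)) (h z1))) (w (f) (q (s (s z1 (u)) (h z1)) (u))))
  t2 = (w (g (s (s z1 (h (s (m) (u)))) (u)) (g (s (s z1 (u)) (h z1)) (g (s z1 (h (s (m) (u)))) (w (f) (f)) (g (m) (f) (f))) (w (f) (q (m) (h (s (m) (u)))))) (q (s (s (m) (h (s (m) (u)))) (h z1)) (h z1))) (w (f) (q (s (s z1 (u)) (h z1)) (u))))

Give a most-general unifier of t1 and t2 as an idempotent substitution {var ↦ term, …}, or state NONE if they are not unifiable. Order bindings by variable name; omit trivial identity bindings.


{x2 ↦ (h (s (m) (u))), y ↦ (f)}


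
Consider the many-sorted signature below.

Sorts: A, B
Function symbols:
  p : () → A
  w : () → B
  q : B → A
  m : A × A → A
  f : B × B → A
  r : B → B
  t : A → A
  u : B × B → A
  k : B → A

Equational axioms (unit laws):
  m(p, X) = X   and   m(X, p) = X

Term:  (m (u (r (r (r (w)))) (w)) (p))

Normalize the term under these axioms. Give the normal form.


normal form = (u (r (r (r (w)))) (w))

1. (m (u (r (r (r (w)))) (w)) (p))  →  (u (r (r (r (w)))) (w))
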